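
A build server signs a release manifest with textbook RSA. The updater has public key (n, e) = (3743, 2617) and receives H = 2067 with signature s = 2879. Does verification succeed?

passes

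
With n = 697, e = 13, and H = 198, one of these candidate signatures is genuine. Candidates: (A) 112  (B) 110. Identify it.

A

Candidate A: Squares mod 697: 112^1≡112, 112^2≡695, 112^4≡4, 112^8≡16; 13 = 8 + 4 + 1, so 112^13 ≡ 16·4·112 ≡ 198 (mod 697)
  → matches H = 198
Candidate B: Squares mod 697: 110^1≡110, 110^2≡251, 110^4≡271, 110^8≡256; 13 = 8 + 4 + 1, so 110^13 ≡ 256·271·110 ≡ 604 (mod 697)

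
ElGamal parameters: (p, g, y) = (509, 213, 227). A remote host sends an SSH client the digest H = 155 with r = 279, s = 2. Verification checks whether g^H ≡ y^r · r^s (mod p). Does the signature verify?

verifies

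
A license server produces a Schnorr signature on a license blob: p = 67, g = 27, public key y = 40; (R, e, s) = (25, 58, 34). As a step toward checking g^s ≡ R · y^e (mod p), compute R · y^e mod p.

40^2 = 1600 ≡ 59
40^4 ≡ 59^2 = 3481 ≡ 64
40^8 ≡ 64^2 = 4096 ≡ 9
40^16 ≡ 9^2 = 81 ≡ 14
40^32 ≡ 14^2 = 196 ≡ 62
58 = 32 + 16 + 8 + 2, so 40^58 ≡ 62·14·9·59 ≡ 15 (mod 67)
R · y^e ≡ 25·15 = 375 ≡ 40 (mod 67)

40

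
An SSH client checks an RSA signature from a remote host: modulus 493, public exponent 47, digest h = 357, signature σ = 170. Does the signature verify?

σ^2 ≡ 170^2 = 28900 ≡ 306
σ^4 ≡ 306^2 = 93636 ≡ 459
σ^8 ≡ 459^2 = 210681 ≡ 170
σ^16 ≡ 170^2 = 28900 ≡ 306
σ^32 ≡ 306^2 = 93636 ≡ 459
47 = 32 + 8 + 4 + 2 + 1, so σ^47 ≡ 459·170·459·306·170 ≡ 136 (mod 493)
136 ≠ 357, so verification fails.

does not verify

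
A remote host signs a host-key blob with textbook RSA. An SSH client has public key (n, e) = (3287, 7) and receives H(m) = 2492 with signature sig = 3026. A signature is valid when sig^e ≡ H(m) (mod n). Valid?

sig^7 mod 3287 = 187
sig^7 mod 3287 = 187, but H(m) = 2492.

no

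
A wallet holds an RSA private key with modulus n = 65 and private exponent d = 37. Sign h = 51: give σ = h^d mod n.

h^2 ≡ 51^2 = 2601 ≡ 1
h^4 ≡ 1^2 = 1
h^8 ≡ 1^2 = 1
h^16 ≡ 1^2 = 1
h^32 ≡ 1^2 = 1
37 = 32 + 4 + 1, so h^37 ≡ 1·1·51 ≡ 51 (mod 65)

51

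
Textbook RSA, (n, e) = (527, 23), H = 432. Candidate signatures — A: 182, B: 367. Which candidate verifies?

A

Candidate A: 182^23 mod 527 = 432
  → matches H = 432
Candidate B: 367^23 mod 527 = 192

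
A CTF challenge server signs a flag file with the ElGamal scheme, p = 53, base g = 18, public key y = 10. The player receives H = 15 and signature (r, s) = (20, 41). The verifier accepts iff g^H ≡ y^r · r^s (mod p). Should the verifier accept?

accept

Left side g^H mod p:
18^2 = 324 ≡ 6
18^4 ≡ 6^2 = 36
18^8 ≡ 36^2 = 1296 ≡ 24
15 = 8 + 4 + 2 + 1, so 18^15 ≡ 24·36·6·18 ≡ 32 (mod 53)
Right side y^r · r^s mod p:
10^2 = 100 ≡ 47
10^4 ≡ 47^2 = 2209 ≡ 36
10^8 ≡ 36^2 = 1296 ≡ 24
10^16 ≡ 24^2 = 576 ≡ 46
20 = 16 + 4, so 10^20 ≡ 46·36 ≡ 13 (mod 53)
20^2 = 400 ≡ 29
20^4 ≡ 29^2 = 841 ≡ 46
20^8 ≡ 46^2 = 2116 ≡ 49
20^16 ≡ 49^2 = 2401 ≡ 16
20^32 ≡ 16^2 = 256 ≡ 44
41 = 32 + 8 + 1, so 20^41 ≡ 44·49·20 ≡ 31 (mod 53)
13·31 = 403 ≡ 32 (mod 53)
32 ≡ 32 (mod 53), so the signature is genuine.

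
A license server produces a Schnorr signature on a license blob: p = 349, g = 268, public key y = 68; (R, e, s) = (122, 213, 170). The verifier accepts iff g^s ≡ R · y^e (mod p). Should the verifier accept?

accept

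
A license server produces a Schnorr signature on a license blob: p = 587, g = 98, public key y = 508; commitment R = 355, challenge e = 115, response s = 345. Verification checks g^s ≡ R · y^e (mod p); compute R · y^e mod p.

367

508^2 = 258064 ≡ 371
508^4 ≡ 371^2 = 137641 ≡ 283
508^8 ≡ 283^2 = 80089 ≡ 257
508^16 ≡ 257^2 = 66049 ≡ 305
508^32 ≡ 305^2 = 93025 ≡ 279
508^64 ≡ 279^2 = 77841 ≡ 357
115 = 64 + 32 + 16 + 2 + 1, so 508^115 ≡ 357·279·305·371·508 ≡ 173 (mod 587)
R · y^e ≡ 355·173 = 61415 ≡ 367 (mod 587)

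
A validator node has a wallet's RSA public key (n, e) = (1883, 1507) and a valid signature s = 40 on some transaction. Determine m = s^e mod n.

s^1507 mod 1883 = 1118

1118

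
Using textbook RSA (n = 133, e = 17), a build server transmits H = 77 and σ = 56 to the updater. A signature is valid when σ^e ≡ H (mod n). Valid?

no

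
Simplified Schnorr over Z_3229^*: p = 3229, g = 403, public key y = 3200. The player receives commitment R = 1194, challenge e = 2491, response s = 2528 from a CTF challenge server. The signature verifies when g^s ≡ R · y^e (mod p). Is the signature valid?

valid

g^s mod p:
Squares mod 3229: 403^1≡403, 403^2≡959, 403^4≡2645, 403^8≡2011, 403^16≡1413, 403^32≡1047, 403^64≡1578, 403^128≡525, 403^256≡1160, 403^512≡2336, 403^1024≡3115, 403^2048≡80
2528 = 2048 + 256 + 128 + 64 + 32, so 403^2528 ≡ 80·1160·525·1578·1047 ≡ 2729 (mod 3229)
R · y^e mod p:
Squares mod 3229: 3200^1≡3200, 3200^2≡841, 3200^4≡130, 3200^8≡755, 3200^16≡1721, 3200^32≡848, 3200^64≡2266, 3200^128≡646, 3200^256≡775, 3200^512≡31, 3200^1024≡961, 3200^2048≡27
2491 = 2048 + 256 + 128 + 32 + 16 + 8 + 2 + 1, so 3200^2491 ≡ 27·775·646·848·1721·755·841·3200 ≡ 508 (mod 3229)
1194·508 = 606552 ≡ 2729 (mod 3229)
2729 ≡ 2729 (mod 3229); signature holds.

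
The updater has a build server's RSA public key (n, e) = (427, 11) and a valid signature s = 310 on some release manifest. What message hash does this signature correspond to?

4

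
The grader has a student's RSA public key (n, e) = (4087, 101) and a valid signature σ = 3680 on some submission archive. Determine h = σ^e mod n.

3375

σ^101 mod 4087 = 3375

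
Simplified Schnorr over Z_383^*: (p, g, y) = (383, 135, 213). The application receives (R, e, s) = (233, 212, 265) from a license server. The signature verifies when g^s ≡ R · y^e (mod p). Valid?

g^s mod p:
135^2 = 18225 ≡ 224
135^4 ≡ 224^2 = 50176 ≡ 3
135^8 ≡ 3^2 = 9
135^16 ≡ 9^2 = 81
135^32 ≡ 81^2 = 6561 ≡ 50
135^64 ≡ 50^2 = 2500 ≡ 202
135^128 ≡ 202^2 = 40804 ≡ 206
135^256 ≡ 206^2 = 42436 ≡ 306
265 = 256 + 8 + 1, so 135^265 ≡ 306·9·135 ≡ 280 (mod 383)
R · y^e mod p:
213^2 = 45369 ≡ 175
213^4 ≡ 175^2 = 30625 ≡ 368
213^8 ≡ 368^2 = 135424 ≡ 225
213^16 ≡ 225^2 = 50625 ≡ 69
213^32 ≡ 69^2 = 4761 ≡ 165
213^64 ≡ 165^2 = 27225 ≡ 32
213^128 ≡ 32^2 = 1024 ≡ 258
212 = 128 + 64 + 16 + 4, so 213^212 ≡ 258·32·69·368 ≡ 153 (mod 383)
233·153 = 35649 ≡ 30 (mod 383)
280 ≠ 30; the check fails.

no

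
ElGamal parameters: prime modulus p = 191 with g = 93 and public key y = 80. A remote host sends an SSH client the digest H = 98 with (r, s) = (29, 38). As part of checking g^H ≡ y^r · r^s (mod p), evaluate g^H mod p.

93^98 mod 191 = 135

135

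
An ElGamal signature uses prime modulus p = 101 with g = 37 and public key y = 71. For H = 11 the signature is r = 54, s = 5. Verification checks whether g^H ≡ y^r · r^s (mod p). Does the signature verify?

verifies

Left side g^H mod p:
Squares mod 101: 37^1≡37, 37^2≡56, 37^4≡5, 37^8≡25
11 = 8 + 2 + 1, so 37^11 ≡ 25·56·37 ≡ 88 (mod 101)
Right side y^r · r^s mod p:
Squares mod 101: 71^1≡71, 71^2≡92, 71^4≡81, 71^8≡97, 71^16≡16, 71^32≡54
54 = 32 + 16 + 4 + 2, so 71^54 ≡ 54·16·81·92 ≡ 81 (mod 101)
Squares mod 101: 54^1≡54, 54^2≡88, 54^4≡68
5 = 4 + 1, so 54^5 ≡ 68·54 ≡ 36 (mod 101)
81·36 = 2916 ≡ 88 (mod 101)
88 ≡ 88 (mod 101), so the signature is genuine.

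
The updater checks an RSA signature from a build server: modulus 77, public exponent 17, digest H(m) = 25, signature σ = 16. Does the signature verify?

verifies

σ^2 ≡ 16^2 = 256 ≡ 25
σ^4 ≡ 25^2 = 625 ≡ 9
σ^8 ≡ 9^2 = 81 ≡ 4
σ^16 ≡ 4^2 = 16
17 = 16 + 1, so σ^17 ≡ 16·16 ≡ 25 (mod 77)
Since 25 equals the digest 25, verification succeeds.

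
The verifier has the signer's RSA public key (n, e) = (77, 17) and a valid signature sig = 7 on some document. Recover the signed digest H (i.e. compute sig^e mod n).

28

sig^17 mod 77 = 28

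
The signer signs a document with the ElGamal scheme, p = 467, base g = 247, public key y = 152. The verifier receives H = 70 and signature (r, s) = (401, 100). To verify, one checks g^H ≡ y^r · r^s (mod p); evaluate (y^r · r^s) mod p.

Squares mod 467: 152^1≡152, 152^2≡221, 152^4≡273, 152^8≡276, 152^16≡55, 152^32≡223, 152^64≡227, 152^128≡159, 152^256≡63
401 = 256 + 128 + 16 + 1, so 152^401 ≡ 63·159·55·152 ≡ 147 (mod 467)
Squares mod 467: 401^1≡401, 401^2≡153, 401^4≡59, 401^8≡212, 401^16≡112, 401^32≡402, 401^64≡22
100 = 64 + 32 + 4, so 401^100 ≡ 22·402·59 ≡ 157 (mod 467)
y^r · r^s ≡ 147·157 = 23079 ≡ 196 (mod 467)

196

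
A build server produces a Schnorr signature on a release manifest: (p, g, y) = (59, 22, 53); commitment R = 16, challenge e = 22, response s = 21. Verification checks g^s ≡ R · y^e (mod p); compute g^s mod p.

35

22^2 = 484 ≡ 12
22^4 ≡ 12^2 = 144 ≡ 26
22^8 ≡ 26^2 = 676 ≡ 27
22^16 ≡ 27^2 = 729 ≡ 21
21 = 16 + 4 + 1, so 22^21 ≡ 21·26·22 ≡ 35 (mod 59)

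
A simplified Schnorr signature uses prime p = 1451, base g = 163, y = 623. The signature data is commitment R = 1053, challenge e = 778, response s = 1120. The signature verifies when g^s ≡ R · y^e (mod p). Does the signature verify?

g^s mod p:
163^2 = 26569 ≡ 451
163^4 ≡ 451^2 = 203401 ≡ 261
163^8 ≡ 261^2 = 68121 ≡ 1375
163^16 ≡ 1375^2 = 1890625 ≡ 1423
163^32 ≡ 1423^2 = 2024929 ≡ 784
163^64 ≡ 784^2 = 614656 ≡ 883
163^128 ≡ 883^2 = 779689 ≡ 502
163^256 ≡ 502^2 = 252004 ≡ 981
163^512 ≡ 981^2 = 962361 ≡ 348
163^1024 ≡ 348^2 = 121104 ≡ 671
1120 = 1024 + 64 + 32, so 163^1120 ≡ 671·883·784 ≡ 78 (mod 1451)
R · y^e mod p:
623^2 = 388129 ≡ 712
623^4 ≡ 712^2 = 506944 ≡ 545
623^8 ≡ 545^2 = 297025 ≡ 1021
623^16 ≡ 1021^2 = 1042441 ≡ 623
623^32 ≡ 623^2 = 388129 ≡ 712
623^64 ≡ 712^2 = 506944 ≡ 545
623^128 ≡ 545^2 = 297025 ≡ 1021
623^256 ≡ 1021^2 = 1042441 ≡ 623
623^512 ≡ 623^2 = 388129 ≡ 712
778 = 512 + 256 + 8 + 2, so 623^778 ≡ 712·623·1021·712 ≡ 1021 (mod 1451)
1053·1021 = 1075113 ≡ 1373 (mod 1451)
78 ≠ 1373; the check fails.

does not verify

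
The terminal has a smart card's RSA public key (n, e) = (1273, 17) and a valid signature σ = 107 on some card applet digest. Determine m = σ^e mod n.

426

σ^17 mod 1273 = 426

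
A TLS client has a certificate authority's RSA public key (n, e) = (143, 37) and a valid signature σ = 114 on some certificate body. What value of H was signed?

Squares mod 143: σ^1≡114, σ^2≡126, σ^4≡3, σ^8≡9, σ^16≡81, σ^32≡126
37 = 32 + 4 + 1, so σ^37 ≡ 126·3·114 ≡ 49 (mod 143)

49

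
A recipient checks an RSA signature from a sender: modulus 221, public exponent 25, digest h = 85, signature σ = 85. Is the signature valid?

σ^25 mod 221 = 85
85 = h, so the signature checks out.

valid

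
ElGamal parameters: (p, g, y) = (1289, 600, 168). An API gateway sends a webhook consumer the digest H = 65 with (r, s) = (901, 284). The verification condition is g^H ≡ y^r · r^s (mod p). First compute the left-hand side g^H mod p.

609

600^2 = 360000 ≡ 369
600^4 ≡ 369^2 = 136161 ≡ 816
600^8 ≡ 816^2 = 665856 ≡ 732
600^16 ≡ 732^2 = 535824 ≡ 889
600^32 ≡ 889^2 = 790321 ≡ 164
600^64 ≡ 164^2 = 26896 ≡ 1116
65 = 64 + 1, so 600^65 ≡ 1116·600 ≡ 609 (mod 1289)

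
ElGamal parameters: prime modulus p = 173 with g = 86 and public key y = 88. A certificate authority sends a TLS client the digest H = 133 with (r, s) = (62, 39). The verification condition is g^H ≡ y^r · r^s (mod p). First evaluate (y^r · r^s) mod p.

168

Squares mod 173: 88^1≡88, 88^2≡132, 88^4≡124, 88^8≡152, 88^16≡95, 88^32≡29
62 = 32 + 16 + 8 + 4 + 2, so 88^62 ≡ 29·95·152·124·132 ≡ 47 (mod 173)
Squares mod 173: 62^1≡62, 62^2≡38, 62^4≡60, 62^8≡140, 62^16≡51, 62^32≡6
39 = 32 + 4 + 2 + 1, so 62^39 ≡ 6·60·38·62 ≡ 114 (mod 173)
y^r · r^s ≡ 47·114 = 5358 ≡ 168 (mod 173)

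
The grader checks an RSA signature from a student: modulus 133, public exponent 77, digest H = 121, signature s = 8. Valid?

s^2 ≡ 8^2 = 64
s^4 ≡ 64^2 = 4096 ≡ 106
s^8 ≡ 106^2 = 11236 ≡ 64
s^16 ≡ 64^2 = 4096 ≡ 106
s^32 ≡ 106^2 = 11236 ≡ 64
s^64 ≡ 64^2 = 4096 ≡ 106
77 = 64 + 8 + 4 + 1, so s^77 ≡ 106·64·106·8 ≡ 50 (mod 133)
50 ≠ 121, so verification fails.

no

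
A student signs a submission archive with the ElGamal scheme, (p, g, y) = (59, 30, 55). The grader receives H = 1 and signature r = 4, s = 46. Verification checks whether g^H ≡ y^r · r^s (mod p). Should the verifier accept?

reject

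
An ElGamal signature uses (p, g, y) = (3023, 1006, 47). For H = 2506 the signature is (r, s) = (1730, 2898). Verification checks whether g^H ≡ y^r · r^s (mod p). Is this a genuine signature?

Left side g^H mod p:
1006^2506 mod 3023 = 682
Right side y^r · r^s mod p:
47^1730 mod 3023 = 1013
1730^2898 mod 3023 = 2257
1013·2257 = 2286341 ≡ 953 (mod 3023)
682 ≠ 953, so verification fails.

forged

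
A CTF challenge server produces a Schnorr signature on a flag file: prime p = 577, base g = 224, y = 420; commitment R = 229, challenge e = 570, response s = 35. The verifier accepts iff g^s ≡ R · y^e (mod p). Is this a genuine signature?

genuine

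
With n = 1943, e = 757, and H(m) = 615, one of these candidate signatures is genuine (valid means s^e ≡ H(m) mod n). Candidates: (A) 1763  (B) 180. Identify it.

B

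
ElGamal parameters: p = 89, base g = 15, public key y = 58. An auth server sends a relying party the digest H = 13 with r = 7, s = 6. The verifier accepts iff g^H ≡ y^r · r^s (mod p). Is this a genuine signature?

genuine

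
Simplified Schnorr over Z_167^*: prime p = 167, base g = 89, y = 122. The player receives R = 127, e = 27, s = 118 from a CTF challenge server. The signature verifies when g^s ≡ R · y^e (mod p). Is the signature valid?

valid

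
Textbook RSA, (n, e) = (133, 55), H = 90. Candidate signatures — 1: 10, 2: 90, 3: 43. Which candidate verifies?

Candidate 1: Squares mod 133: 10^1≡10, 10^2≡100, 10^4≡25, 10^8≡93, 10^16≡4, 10^32≡16; 55 = 32 + 16 + 4 + 2 + 1, so 10^55 ≡ 16·4·25·100·10 ≡ 10 (mod 133)
Candidate 2: Squares mod 133: 90^1≡90, 90^2≡120, 90^4≡36, 90^8≡99, 90^16≡92, 90^32≡85; 55 = 32 + 16 + 4 + 2 + 1, so 90^55 ≡ 85·92·36·120·90 ≡ 90 (mod 133)
  → matches H = 90
Candidate 3: Squares mod 133: 43^1≡43, 43^2≡120, 43^4≡36, 43^8≡99, 43^16≡92, 43^32≡85; 55 = 32 + 16 + 4 + 2 + 1, so 43^55 ≡ 85·92·36·120·43 ≡ 43 (mod 133)

2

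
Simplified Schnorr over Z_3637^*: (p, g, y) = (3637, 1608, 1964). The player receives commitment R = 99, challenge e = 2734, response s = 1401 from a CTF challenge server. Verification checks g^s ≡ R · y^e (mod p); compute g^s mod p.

1608^2 = 2585664 ≡ 3394
1608^4 ≡ 3394^2 = 11519236 ≡ 857
1608^8 ≡ 857^2 = 734449 ≡ 3412
1608^16 ≡ 3412^2 = 11641744 ≡ 3344
1608^32 ≡ 3344^2 = 11182336 ≡ 2198
1608^64 ≡ 2198^2 = 4831204 ≡ 1268
1608^128 ≡ 1268^2 = 1607824 ≡ 270
1608^256 ≡ 270^2 = 72900 ≡ 160
1608^512 ≡ 160^2 = 25600 ≡ 141
1608^1024 ≡ 141^2 = 19881 ≡ 1696
1401 = 1024 + 256 + 64 + 32 + 16 + 8 + 1, so 1608^1401 ≡ 1696·160·1268·2198·3344·3412·1608 ≡ 2634 (mod 3637)

2634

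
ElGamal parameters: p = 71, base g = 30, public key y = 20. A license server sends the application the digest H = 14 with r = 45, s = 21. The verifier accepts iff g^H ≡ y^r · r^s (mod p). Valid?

Left side g^H mod p:
30^14 mod 71 = 1
Right side y^r · r^s mod p:
20^45 mod 71 = 48
45^21 mod 71 = 1
48·1 = 48 ≡ 48 (mod 71)
1 ≠ 48, so verification fails.

no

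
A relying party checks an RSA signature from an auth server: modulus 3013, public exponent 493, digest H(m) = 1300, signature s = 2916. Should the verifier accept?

s^2 ≡ 2916^2 = 8503056 ≡ 370
s^4 ≡ 370^2 = 136900 ≡ 1315
s^8 ≡ 1315^2 = 1729225 ≡ 2776
s^16 ≡ 2776^2 = 7706176 ≡ 1935
s^32 ≡ 1935^2 = 3744225 ≡ 2079
s^64 ≡ 2079^2 = 4322241 ≡ 1599
s^128 ≡ 1599^2 = 2556801 ≡ 1777
s^256 ≡ 1777^2 = 3157729 ≡ 105
493 = 256 + 128 + 64 + 32 + 8 + 4 + 1, so s^493 ≡ 105·1777·1599·2079·2776·1315·2916 ≡ 1300 (mod 3013)
Since 1300 equals the digest 1300, verification succeeds.

accept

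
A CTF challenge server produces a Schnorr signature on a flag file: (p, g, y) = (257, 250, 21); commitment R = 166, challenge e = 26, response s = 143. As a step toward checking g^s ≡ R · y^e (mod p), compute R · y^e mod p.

55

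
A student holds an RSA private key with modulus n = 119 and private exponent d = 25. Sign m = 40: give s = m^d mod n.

96

m^25 mod 119 = 96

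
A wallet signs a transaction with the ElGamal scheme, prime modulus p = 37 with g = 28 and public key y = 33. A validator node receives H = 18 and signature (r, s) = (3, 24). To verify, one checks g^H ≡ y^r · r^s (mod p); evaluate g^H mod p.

1

28^18 mod 37 = 1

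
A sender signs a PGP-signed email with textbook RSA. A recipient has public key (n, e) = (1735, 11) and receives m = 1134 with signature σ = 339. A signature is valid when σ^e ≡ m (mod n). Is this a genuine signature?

Squares mod 1735: σ^1≡339, σ^2≡411, σ^4≡626, σ^8≡1501
11 = 8 + 2 + 1, so σ^11 ≡ 1501·411·339 ≡ 1134 (mod 1735)
σ^11 mod 1735 = 1134 matches m.

genuine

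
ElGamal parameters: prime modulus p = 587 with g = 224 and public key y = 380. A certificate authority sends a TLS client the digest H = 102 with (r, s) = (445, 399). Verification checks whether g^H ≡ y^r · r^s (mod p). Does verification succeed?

fails

Left side g^H mod p:
224^2 = 50176 ≡ 281
224^4 ≡ 281^2 = 78961 ≡ 303
224^8 ≡ 303^2 = 91809 ≡ 237
224^16 ≡ 237^2 = 56169 ≡ 404
224^32 ≡ 404^2 = 163216 ≡ 30
224^64 ≡ 30^2 = 900 ≡ 313
102 = 64 + 32 + 4 + 2, so 224^102 ≡ 313·30·303·281 ≡ 531 (mod 587)
Right side y^r · r^s mod p:
380^2 = 144400 ≡ 585
380^4 ≡ 585^2 = 342225 ≡ 4
380^8 ≡ 4^2 = 16
380^16 ≡ 16^2 = 256
380^32 ≡ 256^2 = 65536 ≡ 379
380^64 ≡ 379^2 = 143641 ≡ 413
380^128 ≡ 413^2 = 170569 ≡ 339
380^256 ≡ 339^2 = 114921 ≡ 456
445 = 256 + 128 + 32 + 16 + 8 + 4 + 1, so 380^445 ≡ 456·339·379·256·16·4·380 ≡ 289 (mod 587)
445^2 = 198025 ≡ 206
445^4 ≡ 206^2 = 42436 ≡ 172
445^8 ≡ 172^2 = 29584 ≡ 234
445^16 ≡ 234^2 = 54756 ≡ 165
445^32 ≡ 165^2 = 27225 ≡ 223
445^64 ≡ 223^2 = 49729 ≡ 421
445^128 ≡ 421^2 = 177241 ≡ 554
445^256 ≡ 554^2 = 306916 ≡ 502
399 = 256 + 128 + 8 + 4 + 2 + 1, so 445^399 ≡ 502·554·234·172·206·445 ≡ 242 (mod 587)
289·242 = 69938 ≡ 85 (mod 587)
531 ≠ 85, so verification fails.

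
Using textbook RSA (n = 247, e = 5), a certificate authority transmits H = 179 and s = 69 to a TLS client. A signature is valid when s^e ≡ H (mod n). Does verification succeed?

s^2 ≡ 69^2 = 4761 ≡ 68
s^4 ≡ 68^2 = 4624 ≡ 178
5 = 4 + 1, so s^5 ≡ 178·69 ≡ 179 (mod 247)
179 = H, so the signature checks out.

passes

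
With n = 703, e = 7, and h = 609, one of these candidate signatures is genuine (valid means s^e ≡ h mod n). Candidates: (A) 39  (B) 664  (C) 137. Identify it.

Candidate A: Squares mod 703: 39^1≡39, 39^2≡115, 39^4≡571; 7 = 4 + 2 + 1, so 39^7 ≡ 571·115·39 ≡ 609 (mod 703)
  → matches h = 609
Candidate B: Squares mod 703: 664^1≡664, 664^2≡115, 664^4≡571; 7 = 4 + 2 + 1, so 664^7 ≡ 571·115·664 ≡ 94 (mod 703)
Candidate C: Squares mod 703: 137^1≡137, 137^2≡491, 137^4≡655; 7 = 4 + 2 + 1, so 137^7 ≡ 655·491·137 ≡ 63 (mod 703)

A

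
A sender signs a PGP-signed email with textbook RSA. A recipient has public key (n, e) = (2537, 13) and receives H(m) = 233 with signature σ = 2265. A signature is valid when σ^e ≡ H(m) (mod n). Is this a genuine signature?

genuine

σ^2 ≡ 2265^2 = 5130225 ≡ 411
σ^4 ≡ 411^2 = 168921 ≡ 1479
σ^8 ≡ 1479^2 = 2187441 ≡ 547
13 = 8 + 4 + 1, so σ^13 ≡ 547·1479·2265 ≡ 233 (mod 2537)
σ^13 mod 2537 = 233 matches H(m).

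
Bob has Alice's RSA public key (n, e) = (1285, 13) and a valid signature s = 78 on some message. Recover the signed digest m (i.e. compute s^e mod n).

1198

s^13 mod 1285 = 1198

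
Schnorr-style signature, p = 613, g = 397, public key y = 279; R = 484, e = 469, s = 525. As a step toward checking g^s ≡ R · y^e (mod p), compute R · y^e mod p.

279^2 = 77841 ≡ 603
279^4 ≡ 603^2 = 363609 ≡ 100
279^8 ≡ 100^2 = 10000 ≡ 192
279^16 ≡ 192^2 = 36864 ≡ 84
279^32 ≡ 84^2 = 7056 ≡ 313
279^64 ≡ 313^2 = 97969 ≡ 502
279^128 ≡ 502^2 = 252004 ≡ 61
279^256 ≡ 61^2 = 3721 ≡ 43
469 = 256 + 128 + 64 + 16 + 4 + 1, so 279^469 ≡ 43·61·502·84·100·279 ≡ 383 (mod 613)
R · y^e ≡ 484·383 = 185372 ≡ 246 (mod 613)

246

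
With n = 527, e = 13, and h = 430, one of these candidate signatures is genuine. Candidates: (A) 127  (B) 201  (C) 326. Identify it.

Candidate A: Squares mod 527: 127^1≡127, 127^2≡319, 127^4≡50, 127^8≡392; 13 = 8 + 4 + 1, so 127^13 ≡ 392·50·127 ≡ 179 (mod 527)
Candidate B: Squares mod 527: 201^1≡201, 201^2≡349, 201^4≡64, 201^8≡407; 13 = 8 + 4 + 1, so 201^13 ≡ 407·64·201 ≡ 430 (mod 527)
  → matches h = 430
Candidate C: Squares mod 527: 326^1≡326, 326^2≡349, 326^4≡64, 326^8≡407; 13 = 8 + 4 + 1, so 326^13 ≡ 407·64·326 ≡ 97 (mod 527)

B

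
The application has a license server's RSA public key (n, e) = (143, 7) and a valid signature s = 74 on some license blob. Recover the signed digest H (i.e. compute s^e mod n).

35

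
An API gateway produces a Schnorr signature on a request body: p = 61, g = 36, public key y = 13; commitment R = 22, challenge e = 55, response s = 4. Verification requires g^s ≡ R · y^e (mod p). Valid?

yes

g^s mod p:
36^2 = 1296 ≡ 15
36^4 ≡ 15^2 = 225 ≡ 42
R · y^e mod p:
13^2 = 169 ≡ 47
13^4 ≡ 47^2 = 2209 ≡ 13
13^8 ≡ 13^2 = 169 ≡ 47
13^16 ≡ 47^2 = 2209 ≡ 13
13^32 ≡ 13^2 = 169 ≡ 47
55 = 32 + 16 + 4 + 2 + 1, so 13^55 ≡ 47·13·13·47·13 ≡ 13 (mod 61)
22·13 = 286 ≡ 42 (mod 61)
42 ≡ 42 (mod 61); signature holds.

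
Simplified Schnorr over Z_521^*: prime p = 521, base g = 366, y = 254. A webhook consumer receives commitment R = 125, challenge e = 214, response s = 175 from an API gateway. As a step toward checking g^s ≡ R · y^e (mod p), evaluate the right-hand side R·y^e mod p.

100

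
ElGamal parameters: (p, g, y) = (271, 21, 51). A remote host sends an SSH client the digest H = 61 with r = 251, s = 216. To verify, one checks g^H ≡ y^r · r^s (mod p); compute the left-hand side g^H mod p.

21^61 mod 271 = 59

59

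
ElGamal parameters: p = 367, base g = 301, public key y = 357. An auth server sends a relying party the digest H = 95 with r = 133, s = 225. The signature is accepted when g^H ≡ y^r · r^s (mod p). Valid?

yes

Left side g^H mod p:
301^95 mod 367 = 294
Right side y^r · r^s mod p:
357^133 mod 367 = 274
133^225 mod 367 = 352
274·352 = 96448 ≡ 294 (mod 367)
294 ≡ 294 (mod 367), so the signature is genuine.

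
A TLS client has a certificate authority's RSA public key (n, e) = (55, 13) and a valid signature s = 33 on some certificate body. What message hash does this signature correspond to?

33

s^2 ≡ 33^2 = 1089 ≡ 44
s^4 ≡ 44^2 = 1936 ≡ 11
s^8 ≡ 11^2 = 121 ≡ 11
13 = 8 + 4 + 1, so s^13 ≡ 11·11·33 ≡ 33 (mod 55)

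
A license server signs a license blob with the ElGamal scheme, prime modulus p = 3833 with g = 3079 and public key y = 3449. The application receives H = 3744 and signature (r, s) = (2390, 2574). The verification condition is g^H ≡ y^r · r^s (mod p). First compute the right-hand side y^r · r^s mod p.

760

3449^2 = 11895601 ≡ 1802
3449^4 ≡ 1802^2 = 3247204 ≡ 653
3449^8 ≡ 653^2 = 426409 ≡ 946
3449^16 ≡ 946^2 = 894916 ≡ 1827
3449^32 ≡ 1827^2 = 3337929 ≡ 3219
3449^64 ≡ 3219^2 = 10361961 ≡ 1362
3449^128 ≡ 1362^2 = 1855044 ≡ 3705
3449^256 ≡ 3705^2 = 13727025 ≡ 1052
3449^512 ≡ 1052^2 = 1106704 ≡ 2800
3449^1024 ≡ 2800^2 = 7840000 ≡ 1515
3449^2048 ≡ 1515^2 = 2295225 ≡ 3091
2390 = 2048 + 256 + 64 + 16 + 4 + 2, so 3449^2390 ≡ 3091·1052·1362·1827·653·1802 ≡ 1548 (mod 3833)
2390^2 = 5712100 ≡ 930
2390^4 ≡ 930^2 = 864900 ≡ 2475
2390^8 ≡ 2475^2 = 6125625 ≡ 491
2390^16 ≡ 491^2 = 241081 ≡ 3435
2390^32 ≡ 3435^2 = 11799225 ≡ 1251
2390^64 ≡ 1251^2 = 1565001 ≡ 1137
2390^128 ≡ 1137^2 = 1292769 ≡ 1048
2390^256 ≡ 1048^2 = 1098304 ≡ 2066
2390^512 ≡ 2066^2 = 4268356 ≡ 2227
2390^1024 ≡ 2227^2 = 4959529 ≡ 3460
2390^2048 ≡ 3460^2 = 11971600 ≡ 1141
2574 = 2048 + 512 + 8 + 4 + 2, so 2390^2574 ≡ 1141·2227·491·2475·930 ≡ 2952 (mod 3833)
y^r · r^s ≡ 1548·2952 = 4569696 ≡ 760 (mod 3833)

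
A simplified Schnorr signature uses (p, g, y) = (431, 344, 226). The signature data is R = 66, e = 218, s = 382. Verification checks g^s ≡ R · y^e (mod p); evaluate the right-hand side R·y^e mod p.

226^2 = 51076 ≡ 218
226^4 ≡ 218^2 = 47524 ≡ 114
226^8 ≡ 114^2 = 12996 ≡ 66
226^16 ≡ 66^2 = 4356 ≡ 46
226^32 ≡ 46^2 = 2116 ≡ 392
226^64 ≡ 392^2 = 153664 ≡ 228
226^128 ≡ 228^2 = 51984 ≡ 264
218 = 128 + 64 + 16 + 8 + 2, so 226^218 ≡ 264·228·46·66·218 ≡ 297 (mod 431)
R · y^e ≡ 66·297 = 19602 ≡ 207 (mod 431)

207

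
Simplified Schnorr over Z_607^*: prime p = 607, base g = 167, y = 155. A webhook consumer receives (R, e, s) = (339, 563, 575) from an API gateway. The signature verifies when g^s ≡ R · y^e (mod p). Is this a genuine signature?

g^s mod p:
167^575 mod 607 = 394
R · y^e mod p:
155^563 mod 607 = 172
339·172 = 58308 ≡ 36 (mod 607)
394 ≠ 36; the check fails.

forged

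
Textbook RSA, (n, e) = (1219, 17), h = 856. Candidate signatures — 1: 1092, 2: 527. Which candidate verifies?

Candidate 1: Squares mod 1219: 1092^1≡1092, 1092^2≡282, 1092^4≡289, 1092^8≡629, 1092^16≡685; 17 = 16 + 1, so 1092^17 ≡ 685·1092 ≡ 773 (mod 1219)
Candidate 2: Squares mod 1219: 527^1≡527, 527^2≡1016, 527^4≡982, 527^8≡95, 527^16≡492; 17 = 16 + 1, so 527^17 ≡ 492·527 ≡ 856 (mod 1219)
  → matches h = 856

2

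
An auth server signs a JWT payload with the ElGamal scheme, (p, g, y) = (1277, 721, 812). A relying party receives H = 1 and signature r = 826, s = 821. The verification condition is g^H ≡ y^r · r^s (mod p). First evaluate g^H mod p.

721^1 mod 1277 = 721

721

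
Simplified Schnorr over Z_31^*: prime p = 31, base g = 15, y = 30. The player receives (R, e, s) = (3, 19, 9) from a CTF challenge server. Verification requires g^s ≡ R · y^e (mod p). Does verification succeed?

g^s mod p:
15^9 mod 31 = 29
R · y^e mod p:
30^19 mod 31 = 30
3·30 = 90 ≡ 28 (mod 31)
29 ≠ 28; the check fails.

fails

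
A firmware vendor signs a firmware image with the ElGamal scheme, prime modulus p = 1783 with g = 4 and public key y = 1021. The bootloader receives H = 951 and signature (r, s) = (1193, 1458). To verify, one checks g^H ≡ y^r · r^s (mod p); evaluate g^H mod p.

1266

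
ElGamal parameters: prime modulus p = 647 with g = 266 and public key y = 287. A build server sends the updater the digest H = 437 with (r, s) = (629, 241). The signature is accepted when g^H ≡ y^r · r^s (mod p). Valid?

yes

Left side g^H mod p:
266^2 = 70756 ≡ 233
266^4 ≡ 233^2 = 54289 ≡ 588
266^8 ≡ 588^2 = 345744 ≡ 246
266^16 ≡ 246^2 = 60516 ≡ 345
266^32 ≡ 345^2 = 119025 ≡ 624
266^64 ≡ 624^2 = 389376 ≡ 529
266^128 ≡ 529^2 = 279841 ≡ 337
266^256 ≡ 337^2 = 113569 ≡ 344
437 = 256 + 128 + 32 + 16 + 4 + 1, so 266^437 ≡ 344·337·624·345·588·266 ≡ 275 (mod 647)
Right side y^r · r^s mod p:
287^2 = 82369 ≡ 200
287^4 ≡ 200^2 = 40000 ≡ 533
287^8 ≡ 533^2 = 284089 ≡ 56
287^16 ≡ 56^2 = 3136 ≡ 548
287^32 ≡ 548^2 = 300304 ≡ 96
287^64 ≡ 96^2 = 9216 ≡ 158
287^128 ≡ 158^2 = 24964 ≡ 378
287^256 ≡ 378^2 = 142884 ≡ 544
287^512 ≡ 544^2 = 295936 ≡ 257
629 = 512 + 64 + 32 + 16 + 4 + 1, so 287^629 ≡ 257·158·96·548·533·287 ≡ 200 (mod 647)
629^2 = 395641 ≡ 324
629^4 ≡ 324^2 = 104976 ≡ 162
629^8 ≡ 162^2 = 26244 ≡ 364
629^16 ≡ 364^2 = 132496 ≡ 508
629^32 ≡ 508^2 = 258064 ≡ 558
629^64 ≡ 558^2 = 311364 ≡ 157
629^128 ≡ 157^2 = 24649 ≡ 63
241 = 128 + 64 + 32 + 16 + 1, so 629^241 ≡ 63·157·558·508·629 ≡ 244 (mod 647)
200·244 = 48800 ≡ 275 (mod 647)
275 ≡ 275 (mod 647), so the signature is genuine.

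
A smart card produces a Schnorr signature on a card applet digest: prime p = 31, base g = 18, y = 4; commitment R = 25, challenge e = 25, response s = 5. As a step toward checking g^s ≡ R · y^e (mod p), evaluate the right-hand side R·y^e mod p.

25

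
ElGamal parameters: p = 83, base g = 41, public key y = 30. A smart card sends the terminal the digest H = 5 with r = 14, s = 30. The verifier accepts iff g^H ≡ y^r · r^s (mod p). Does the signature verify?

does not verify

Left side g^H mod p:
41^2 = 1681 ≡ 21
41^4 ≡ 21^2 = 441 ≡ 26
5 = 4 + 1, so 41^5 ≡ 26·41 ≡ 70 (mod 83)
Right side y^r · r^s mod p:
30^2 = 900 ≡ 70
30^4 ≡ 70^2 = 4900 ≡ 3
30^8 ≡ 3^2 = 9
14 = 8 + 4 + 2, so 30^14 ≡ 9·3·70 ≡ 64 (mod 83)
14^2 = 196 ≡ 30
14^4 ≡ 30^2 = 900 ≡ 70
14^8 ≡ 70^2 = 4900 ≡ 3
14^16 ≡ 3^2 = 9
30 = 16 + 8 + 4 + 2, so 14^30 ≡ 9·3·70·30 ≡ 11 (mod 83)
64·11 = 704 ≡ 40 (mod 83)
70 ≠ 40, so verification fails.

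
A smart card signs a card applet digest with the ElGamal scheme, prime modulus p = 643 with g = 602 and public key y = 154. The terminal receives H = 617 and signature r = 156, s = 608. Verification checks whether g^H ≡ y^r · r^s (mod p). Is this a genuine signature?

forged

Left side g^H mod p:
602^617 mod 643 = 510
Right side y^r · r^s mod p:
154^156 mod 643 = 206
156^608 mod 643 = 626
206·626 = 128956 ≡ 356 (mod 643)
510 ≠ 356, so verification fails.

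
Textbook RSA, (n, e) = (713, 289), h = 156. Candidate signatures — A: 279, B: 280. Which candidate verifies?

B

Candidate A: Squares mod 713: 279^1≡279, 279^2≡124, 279^4≡403, 279^8≡558, 279^16≡496, 279^32≡31, 279^64≡248, 279^128≡186, 279^256≡372; 289 = 256 + 32 + 1, so 279^289 ≡ 372·31·279 ≡ 372 (mod 713)
Candidate B: Squares mod 713: 280^1≡280, 280^2≡683, 280^4≡187, 280^8≡32, 280^16≡311, 280^32≡466, 280^64≡404, 280^128≡652, 280^256≡156; 289 = 256 + 32 + 1, so 280^289 ≡ 156·466·280 ≡ 156 (mod 713)
  → matches h = 156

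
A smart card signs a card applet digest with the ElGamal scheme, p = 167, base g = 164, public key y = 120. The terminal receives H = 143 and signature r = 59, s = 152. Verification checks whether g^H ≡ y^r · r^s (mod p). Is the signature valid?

invalid

Left side g^H mod p:
164^143 mod 167 = 101
Right side y^r · r^s mod p:
120^59 mod 167 = 110
59^152 mod 167 = 87
110·87 = 9570 ≡ 51 (mod 167)
101 ≠ 51, so verification fails.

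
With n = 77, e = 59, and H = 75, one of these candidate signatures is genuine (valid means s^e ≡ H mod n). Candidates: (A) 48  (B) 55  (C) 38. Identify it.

C

Candidate A: Squares mod 77: 48^1≡48, 48^2≡71, 48^4≡36, 48^8≡64, 48^16≡15, 48^32≡71; 59 = 32 + 16 + 8 + 2 + 1, so 48^59 ≡ 71·15·64·71·48 ≡ 69 (mod 77)
Candidate B: Squares mod 77: 55^1≡55, 55^2≡22, 55^4≡22, 55^8≡22, 55^16≡22, 55^32≡22; 59 = 32 + 16 + 8 + 2 + 1, so 55^59 ≡ 22·22·22·22·55 ≡ 55 (mod 77)
Candidate C: Squares mod 77: 38^1≡38, 38^2≡58, 38^4≡53, 38^8≡37, 38^16≡60, 38^32≡58; 59 = 32 + 16 + 8 + 2 + 1, so 38^59 ≡ 58·60·37·58·38 ≡ 75 (mod 77)
  → matches H = 75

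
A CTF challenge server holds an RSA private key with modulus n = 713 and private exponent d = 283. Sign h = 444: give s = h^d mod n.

195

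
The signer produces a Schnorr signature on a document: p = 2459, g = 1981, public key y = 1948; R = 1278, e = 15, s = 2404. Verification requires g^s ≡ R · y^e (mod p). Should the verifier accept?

g^s mod p:
Squares mod 2459: 1981^1≡1981, 1981^2≡2256, 1981^4≡1865, 1981^8≡1199, 1981^16≡1545, 1981^32≡1795, 1981^64≡735, 1981^128≡1704, 1981^256≡1996, 1981^512≡436, 1981^1024≡753, 1981^2048≡1439
2404 = 2048 + 256 + 64 + 32 + 4, so 1981^2404 ≡ 1439·1996·735·1795·1865 ≡ 348 (mod 2459)
R · y^e mod p:
Squares mod 2459: 1948^1≡1948, 1948^2≡467, 1948^4≡1697, 1948^8≡320
15 = 8 + 4 + 2 + 1, so 1948^15 ≡ 320·1697·467·1948 ≡ 1224 (mod 2459)
1278·1224 = 1564272 ≡ 348 (mod 2459)
348 ≡ 348 (mod 2459); signature holds.

accept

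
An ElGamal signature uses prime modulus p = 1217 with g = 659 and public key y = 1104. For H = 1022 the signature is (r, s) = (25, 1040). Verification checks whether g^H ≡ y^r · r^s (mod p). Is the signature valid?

Left side g^H mod p:
Squares mod 1217: 659^1≡659, 659^2≡1029, 659^4≡51, 659^8≡167, 659^16≡1115, 659^32≡668, 659^64≡802, 659^128≡628, 659^256≡76, 659^512≡908
1022 = 512 + 256 + 128 + 64 + 32 + 16 + 8 + 4 + 2, so 659^1022 ≡ 908·76·628·802·668·1115·167·51·1029 ≡ 1104 (mod 1217)
Right side y^r · r^s mod p:
Squares mod 1217: 1104^1≡1104, 1104^2≡599, 1104^4≡1003, 1104^8≡767, 1104^16≡478
25 = 16 + 8 + 1, so 1104^25 ≡ 478·767·1104 ≡ 376 (mod 1217)
Squares mod 1217: 25^1≡25, 25^2≡625, 25^4≡1185, 25^8≡1024, 25^16≡739, 25^32≡905, 25^64≡1201, 25^128≡256, 25^256≡1035, 25^512≡265, 25^1024≡856
1040 = 1024 + 16, so 25^1040 ≡ 856·739 ≡ 961 (mod 1217)
376·961 = 361336 ≡ 1104 (mod 1217)
1104 ≡ 1104 (mod 1217), so the signature is genuine.

valid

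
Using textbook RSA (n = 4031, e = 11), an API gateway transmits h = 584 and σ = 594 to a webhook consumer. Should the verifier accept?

reject

σ^2 ≡ 594^2 = 352836 ≡ 2139
σ^4 ≡ 2139^2 = 4575321 ≡ 136
σ^8 ≡ 136^2 = 18496 ≡ 2372
11 = 8 + 2 + 1, so σ^11 ≡ 2372·2139·594 ≡ 1371 (mod 4031)
σ^11 mod 4031 = 1371, but h = 584.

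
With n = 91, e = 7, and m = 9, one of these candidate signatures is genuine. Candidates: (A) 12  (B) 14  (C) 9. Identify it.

C

Candidate A: 12^7 mod 91 = 12
Candidate B: 14^7 mod 91 = 14
Candidate C: 9^7 mod 91 = 9
  → matches m = 9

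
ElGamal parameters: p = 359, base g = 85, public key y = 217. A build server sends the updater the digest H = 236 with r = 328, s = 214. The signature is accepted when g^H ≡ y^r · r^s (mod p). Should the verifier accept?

reject

Left side g^H mod p:
85^2 = 7225 ≡ 45
85^4 ≡ 45^2 = 2025 ≡ 230
85^8 ≡ 230^2 = 52900 ≡ 127
85^16 ≡ 127^2 = 16129 ≡ 333
85^32 ≡ 333^2 = 110889 ≡ 317
85^64 ≡ 317^2 = 100489 ≡ 328
85^128 ≡ 328^2 = 107584 ≡ 243
236 = 128 + 64 + 32 + 8 + 4, so 85^236 ≡ 243·328·317·127·230 ≡ 16 (mod 359)
Right side y^r · r^s mod p:
217^2 = 47089 ≡ 60
217^4 ≡ 60^2 = 3600 ≡ 10
217^8 ≡ 10^2 = 100
217^16 ≡ 100^2 = 10000 ≡ 307
217^32 ≡ 307^2 = 94249 ≡ 191
217^64 ≡ 191^2 = 36481 ≡ 222
217^128 ≡ 222^2 = 49284 ≡ 101
217^256 ≡ 101^2 = 10201 ≡ 149
328 = 256 + 64 + 8, so 217^328 ≡ 149·222·100 ≡ 333 (mod 359)
328^2 = 107584 ≡ 243
328^4 ≡ 243^2 = 59049 ≡ 173
328^8 ≡ 173^2 = 29929 ≡ 132
328^16 ≡ 132^2 = 17424 ≡ 192
328^32 ≡ 192^2 = 36864 ≡ 246
328^64 ≡ 246^2 = 60516 ≡ 204
328^128 ≡ 204^2 = 41616 ≡ 331
214 = 128 + 64 + 16 + 4 + 2, so 328^214 ≡ 331·204·192·173·243 ≡ 40 (mod 359)
333·40 = 13320 ≡ 37 (mod 359)
16 ≠ 37, so verification fails.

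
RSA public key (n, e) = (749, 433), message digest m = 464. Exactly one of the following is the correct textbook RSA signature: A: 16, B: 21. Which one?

A

Candidate A: Squares mod 749: 16^1≡16, 16^2≡256, 16^4≡373, 16^8≡564, 16^16≡520, 16^32≡11, 16^64≡121, 16^128≡410, 16^256≡324; 433 = 256 + 128 + 32 + 16 + 1, so 16^433 ≡ 324·410·11·520·16 ≡ 464 (mod 749)
  → matches m = 464
Candidate B: Squares mod 749: 21^1≡21, 21^2≡441, 21^4≡490, 21^8≡420, 21^16≡385, 21^32≡672, 21^64≡686, 21^128≡224, 21^256≡742; 433 = 256 + 128 + 32 + 16 + 1, so 21^433 ≡ 742·224·672·385·21 ≡ 581 (mod 749)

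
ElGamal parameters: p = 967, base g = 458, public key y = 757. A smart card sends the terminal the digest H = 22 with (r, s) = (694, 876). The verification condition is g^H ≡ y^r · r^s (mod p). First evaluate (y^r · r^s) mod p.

463

Squares mod 967: 757^1≡757, 757^2≡585, 757^4≡874, 757^8≡913, 757^16≡15, 757^32≡225, 757^64≡341, 757^128≡241, 757^256≡61, 757^512≡820
694 = 512 + 128 + 32 + 16 + 4 + 2, so 757^694 ≡ 820·241·225·15·874·585 ≡ 874 (mod 967)
Squares mod 967: 694^1≡694, 694^2≡70, 694^4≡65, 694^8≡357, 694^16≡772, 694^32≡312, 694^64≡644, 694^128≡860, 694^256≡812, 694^512≡817
876 = 512 + 256 + 64 + 32 + 8 + 4, so 694^876 ≡ 817·812·644·312·357·65 ≡ 99 (mod 967)
y^r · r^s ≡ 874·99 = 86526 ≡ 463 (mod 967)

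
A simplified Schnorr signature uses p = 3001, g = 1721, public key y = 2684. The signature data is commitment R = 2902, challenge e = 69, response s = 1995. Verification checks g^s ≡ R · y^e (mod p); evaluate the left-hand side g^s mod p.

2012

1721^2 = 2961841 ≡ 2855
1721^4 ≡ 2855^2 = 8151025 ≡ 309
1721^8 ≡ 309^2 = 95481 ≡ 2450
1721^16 ≡ 2450^2 = 6002500 ≡ 500
1721^32 ≡ 500^2 = 250000 ≡ 917
1721^64 ≡ 917^2 = 840889 ≡ 609
1721^128 ≡ 609^2 = 370881 ≡ 1758
1721^256 ≡ 1758^2 = 3090564 ≡ 2535
1721^512 ≡ 2535^2 = 6426225 ≡ 1084
1721^1024 ≡ 1084^2 = 1175056 ≡ 1665
1995 = 1024 + 512 + 256 + 128 + 64 + 8 + 2 + 1, so 1721^1995 ≡ 1665·1084·2535·1758·609·2450·2855·1721 ≡ 2012 (mod 3001)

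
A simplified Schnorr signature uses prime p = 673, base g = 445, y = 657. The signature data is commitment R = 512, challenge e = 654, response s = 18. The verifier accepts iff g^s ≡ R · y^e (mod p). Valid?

g^s mod p:
Squares mod 673: 445^1≡445, 445^2≡163, 445^4≡322, 445^8≡42, 445^16≡418
18 = 16 + 2, so 445^18 ≡ 418·163 ≡ 161 (mod 673)
R · y^e mod p:
Squares mod 673: 657^1≡657, 657^2≡256, 657^4≡255, 657^8≡417, 657^16≡255, 657^32≡417, 657^64≡255, 657^128≡417, 657^256≡255, 657^512≡417
654 = 512 + 128 + 8 + 4 + 2, so 657^654 ≡ 417·417·417·255·256 ≡ 672 (mod 673)
512·672 = 344064 ≡ 161 (mod 673)
161 ≡ 161 (mod 673); signature holds.

yes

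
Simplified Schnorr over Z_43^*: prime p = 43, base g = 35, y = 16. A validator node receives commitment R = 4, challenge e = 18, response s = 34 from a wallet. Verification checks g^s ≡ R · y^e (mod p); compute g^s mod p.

16

35^2 = 1225 ≡ 21
35^4 ≡ 21^2 = 441 ≡ 11
35^8 ≡ 11^2 = 121 ≡ 35
35^16 ≡ 35^2 = 1225 ≡ 21
35^32 ≡ 21^2 = 441 ≡ 11
34 = 32 + 2, so 35^34 ≡ 11·21 ≡ 16 (mod 43)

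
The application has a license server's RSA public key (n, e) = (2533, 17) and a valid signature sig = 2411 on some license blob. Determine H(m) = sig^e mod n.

sig^17 mod 2533 = 354

354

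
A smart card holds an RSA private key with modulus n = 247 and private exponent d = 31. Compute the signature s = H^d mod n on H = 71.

59

H^31 mod 247 = 59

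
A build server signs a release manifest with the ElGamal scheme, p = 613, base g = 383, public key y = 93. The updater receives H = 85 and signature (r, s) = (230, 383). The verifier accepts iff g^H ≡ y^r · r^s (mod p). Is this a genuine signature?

Left side g^H mod p:
383^85 mod 613 = 436
Right side y^r · r^s mod p:
93^230 mod 613 = 416
230^383 mod 613 = 315
416·315 = 131040 ≡ 471 (mod 613)
436 ≠ 471, so verification fails.

forged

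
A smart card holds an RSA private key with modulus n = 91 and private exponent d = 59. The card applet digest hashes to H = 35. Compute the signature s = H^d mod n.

42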